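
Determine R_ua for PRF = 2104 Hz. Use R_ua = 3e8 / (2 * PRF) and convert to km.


R_ua = 3e8 / (2 * 2104) = 71292.8 m = 71.3 km

71.3 km


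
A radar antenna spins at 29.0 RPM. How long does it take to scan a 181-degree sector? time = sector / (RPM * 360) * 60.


t = 181 / (29.0 * 360) * 60 = 1.04 s

1.04 s


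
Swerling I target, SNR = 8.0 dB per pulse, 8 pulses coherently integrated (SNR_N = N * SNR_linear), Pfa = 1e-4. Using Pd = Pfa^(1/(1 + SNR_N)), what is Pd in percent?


SNR_lin = 10^(8.0/10) = 6.30957
SNR_N = 8 * 6.30957 = 50.47656
1/(1 + SNR_N) = 1/51.47656 = 0.0194263
Pd = (1e-4)^0.0194263 = 0.83617
Pd = 83.6%

83.6%


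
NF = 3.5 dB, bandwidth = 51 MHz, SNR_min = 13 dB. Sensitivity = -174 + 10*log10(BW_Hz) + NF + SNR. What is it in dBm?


10*log10(51000000.0) = 77.08
S = -174 + 77.08 + 3.5 + 13 = -80.4 dBm

-80.4 dBm


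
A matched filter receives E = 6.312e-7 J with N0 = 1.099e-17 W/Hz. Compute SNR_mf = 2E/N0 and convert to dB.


SNR_lin = 2 * 6.312e-7 / 1.099e-17 = 1.149e11
SNR_dB = 10*log10(1.149e11) = 110.6 dB

110.6 dB


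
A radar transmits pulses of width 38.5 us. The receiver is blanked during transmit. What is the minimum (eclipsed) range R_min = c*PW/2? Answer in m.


R_min = 3e8 * 38.5e-6 / 2 = 5775.0 m

5775.0 m


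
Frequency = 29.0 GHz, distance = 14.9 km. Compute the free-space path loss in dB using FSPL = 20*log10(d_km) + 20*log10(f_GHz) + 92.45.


20*log10(14.9) = 23.46
20*log10(29.0) = 29.25
FSPL = 145.2 dB

145.2 dB


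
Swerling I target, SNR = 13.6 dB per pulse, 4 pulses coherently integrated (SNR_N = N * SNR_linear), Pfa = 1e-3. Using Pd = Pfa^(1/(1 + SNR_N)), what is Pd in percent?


SNR_lin = 10^(13.6/10) = 22.90868
SNR_N = 4 * 22.90868 = 91.63472
1/(1 + SNR_N) = 1/92.63472 = 0.0107951
Pd = (1e-3)^0.0107951 = 0.92814
Pd = 92.8%

92.8%


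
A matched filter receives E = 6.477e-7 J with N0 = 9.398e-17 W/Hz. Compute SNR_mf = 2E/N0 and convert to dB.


SNR_lin = 2 * 6.477e-7 / 9.398e-17 = 1.378e10
SNR_dB = 10*log10(1.378e10) = 101.4 dB

101.4 dB


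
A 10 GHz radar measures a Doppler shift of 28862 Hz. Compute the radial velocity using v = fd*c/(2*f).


v = 28862 * 3e8 / (2 * 10000000000.0) = 432.9 m/s

432.9 m/s


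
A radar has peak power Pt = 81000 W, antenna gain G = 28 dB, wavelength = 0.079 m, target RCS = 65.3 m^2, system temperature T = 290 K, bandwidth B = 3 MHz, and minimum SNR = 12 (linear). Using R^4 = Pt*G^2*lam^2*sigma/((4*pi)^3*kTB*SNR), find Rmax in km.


G_lin = 10^(28/10) = 630.957344
R^4 = 81000 * 630.957344^2 * 0.079^2 * 65.3 / ((4*pi)^3 * 1.38e-23 * 290 * 3000000.0 * 12)
R^4 = 4.59667e19 m^4
R_max = (4.59667e19)^(1/4) = 82340.0 m = 82.3 km

82.3 km


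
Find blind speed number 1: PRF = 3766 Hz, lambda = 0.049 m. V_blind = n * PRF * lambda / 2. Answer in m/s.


V_blind = 1 * 3766 * 0.049 / 2 = 92.3 m/s

92.3 m/s


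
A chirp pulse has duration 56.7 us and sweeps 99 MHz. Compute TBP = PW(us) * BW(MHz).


TBP = 56.7 * 99 = 5613.3

5613.3


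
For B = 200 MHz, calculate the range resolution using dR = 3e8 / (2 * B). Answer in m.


dR = 3e8 / (2 * 200000000.0) = 0.75 m

0.75 m


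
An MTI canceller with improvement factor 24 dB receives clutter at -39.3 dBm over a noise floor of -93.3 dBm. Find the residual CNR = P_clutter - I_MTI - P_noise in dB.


CNR = -39.3 - 24 - (-93.3) = 30.0 dB

30.0 dB


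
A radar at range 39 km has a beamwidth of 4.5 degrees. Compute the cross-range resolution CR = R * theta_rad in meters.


BW_rad = 0.078539816
CR = 39000 * 0.078539816 = 3063.1 m

3063.1 m


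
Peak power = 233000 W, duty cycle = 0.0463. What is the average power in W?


P_avg = 233000 * 0.0463 = 10787.9 W

10787.9 W


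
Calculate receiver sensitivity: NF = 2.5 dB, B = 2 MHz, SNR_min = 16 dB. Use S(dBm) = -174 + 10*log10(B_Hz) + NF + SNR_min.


10*log10(2000000.0) = 63.01
S = -174 + 63.01 + 2.5 + 16 = -92.5 dBm

-92.5 dBm


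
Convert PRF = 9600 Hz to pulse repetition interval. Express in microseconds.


PRI = 1/9600 = 0.0001041667 s = 104.2 us

104.2 us


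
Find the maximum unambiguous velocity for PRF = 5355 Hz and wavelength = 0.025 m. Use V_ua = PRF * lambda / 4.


V_ua = 5355 * 0.025 / 4 = 33.5 m/s

33.5 m/s


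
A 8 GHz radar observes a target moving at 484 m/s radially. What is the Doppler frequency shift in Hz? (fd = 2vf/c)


fd = 2 * 484 * 8000000000.0 / 3e8 = 25813.3 Hz

25813.3 Hz


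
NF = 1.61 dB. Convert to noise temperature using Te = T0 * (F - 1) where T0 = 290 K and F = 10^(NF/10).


NF_lin = 10^(1.61/10) = 1.448772
Te = 290 * (1.448772 - 1) = 130.1 K

130.1 K


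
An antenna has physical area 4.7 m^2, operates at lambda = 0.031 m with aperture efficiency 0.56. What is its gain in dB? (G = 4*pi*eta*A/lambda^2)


G_linear = 4*pi*0.56*4.7/0.031^2 = 34416.95
G_dB = 10*log10(34416.95) = 45.4 dB

45.4 dB


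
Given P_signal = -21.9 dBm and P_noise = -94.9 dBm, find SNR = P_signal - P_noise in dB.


SNR = -21.9 - (-94.9) = 73.0 dB

73.0 dB


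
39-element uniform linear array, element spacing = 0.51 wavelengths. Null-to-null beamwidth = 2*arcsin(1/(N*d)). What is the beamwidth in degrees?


1/(N*d) = 1/(39*0.51) = 0.050277
BW = 2*arcsin(0.050277) = 5.8 degrees

5.8 degrees


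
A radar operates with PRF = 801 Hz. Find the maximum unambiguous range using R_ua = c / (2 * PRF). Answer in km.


R_ua = 3e8 / (2 * 801) = 187265.9 m = 187.3 km

187.3 km


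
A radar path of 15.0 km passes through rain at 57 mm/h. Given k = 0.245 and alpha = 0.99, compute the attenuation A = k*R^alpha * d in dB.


gamma = 0.245 * 57^0.99 = 13.411649 dB/km
A = 13.411649 * 15.0 = 201.17 dB

201.17 dB


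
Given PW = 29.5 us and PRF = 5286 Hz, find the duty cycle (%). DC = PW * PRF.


DC = 29.5e-6 * 5286 * 100 = 15.59%

15.59%


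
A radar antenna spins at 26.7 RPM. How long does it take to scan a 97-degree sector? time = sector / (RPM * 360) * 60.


t = 97 / (26.7 * 360) * 60 = 0.61 s

0.61 s


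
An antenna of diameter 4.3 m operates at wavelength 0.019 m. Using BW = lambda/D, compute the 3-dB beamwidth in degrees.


BW_rad = 0.019 / 4.3 = 0.004419
BW_deg = 0.25 degrees

0.25 degrees


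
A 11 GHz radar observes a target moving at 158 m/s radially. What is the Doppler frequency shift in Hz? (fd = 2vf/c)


fd = 2 * 158 * 11000000000.0 / 3e8 = 11586.7 Hz

11586.7 Hz


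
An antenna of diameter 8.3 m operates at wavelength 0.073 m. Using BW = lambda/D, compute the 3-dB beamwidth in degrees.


BW_rad = 0.073 / 8.3 = 0.008795
BW_deg = 0.5 degrees

0.5 degrees


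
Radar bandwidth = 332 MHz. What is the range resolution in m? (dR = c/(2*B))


dR = 3e8 / (2 * 332000000.0) = 0.45 m

0.45 m


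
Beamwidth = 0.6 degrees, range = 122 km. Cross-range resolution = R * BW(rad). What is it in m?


BW_rad = 0.010471976
CR = 122000 * 0.010471976 = 1277.6 m

1277.6 m


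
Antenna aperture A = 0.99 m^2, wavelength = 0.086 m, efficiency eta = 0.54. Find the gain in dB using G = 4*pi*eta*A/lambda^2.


G_linear = 4*pi*0.54*0.99/0.086^2 = 908.33
G_dB = 10*log10(908.33) = 29.6 dB

29.6 dB


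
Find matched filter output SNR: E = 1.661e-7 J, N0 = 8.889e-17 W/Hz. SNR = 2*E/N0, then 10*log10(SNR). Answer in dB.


SNR_lin = 2 * 1.661e-7 / 8.889e-17 = 3.737e9
SNR_dB = 10*log10(3.737e9) = 95.7 dB

95.7 dB


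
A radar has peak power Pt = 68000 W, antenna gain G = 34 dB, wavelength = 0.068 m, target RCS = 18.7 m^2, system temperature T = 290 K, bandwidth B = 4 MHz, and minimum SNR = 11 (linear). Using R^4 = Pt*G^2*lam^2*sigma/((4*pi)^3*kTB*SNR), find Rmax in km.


G_lin = 10^(34/10) = 2511.886432
R^4 = 68000 * 2511.886432^2 * 0.068^2 * 18.7 / ((4*pi)^3 * 1.38e-23 * 290 * 4000000.0 * 11)
R^4 = 1.06172e20 m^4
R_max = (1.06172e20)^(1/4) = 101508.5 m = 101.5 km

101.5 km


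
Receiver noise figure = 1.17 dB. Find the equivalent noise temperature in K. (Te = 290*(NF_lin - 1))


NF_lin = 10^(1.17/10) = 1.309182
Te = 290 * (1.309182 - 1) = 89.7 K

89.7 K


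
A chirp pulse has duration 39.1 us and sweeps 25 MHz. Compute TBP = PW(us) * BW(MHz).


TBP = 39.1 * 25 = 977.5

977.5


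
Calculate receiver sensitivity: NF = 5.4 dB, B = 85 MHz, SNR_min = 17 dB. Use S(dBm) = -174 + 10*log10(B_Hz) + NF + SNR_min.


10*log10(85000000.0) = 79.29
S = -174 + 79.29 + 5.4 + 17 = -72.3 dBm

-72.3 dBm


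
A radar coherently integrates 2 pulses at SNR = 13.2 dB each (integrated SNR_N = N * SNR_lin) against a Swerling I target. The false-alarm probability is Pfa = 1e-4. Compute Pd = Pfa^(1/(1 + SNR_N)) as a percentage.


SNR_lin = 10^(13.2/10) = 20.89296
SNR_N = 2 * 20.89296 = 41.78592
1/(1 + SNR_N) = 1/42.78592 = 0.0233722
Pd = (1e-4)^0.0233722 = 0.80633
Pd = 80.6%

80.6%


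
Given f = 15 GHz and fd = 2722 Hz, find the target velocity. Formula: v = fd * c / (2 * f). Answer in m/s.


v = 2722 * 3e8 / (2 * 15000000000.0) = 27.2 m/s

27.2 m/s


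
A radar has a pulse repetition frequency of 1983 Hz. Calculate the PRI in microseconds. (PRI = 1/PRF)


PRI = 1/1983 = 0.0005042864 s = 504.3 us

504.3 us


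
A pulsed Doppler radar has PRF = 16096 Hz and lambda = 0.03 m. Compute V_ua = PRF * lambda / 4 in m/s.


V_ua = 16096 * 0.03 / 4 = 120.7 m/s

120.7 m/s


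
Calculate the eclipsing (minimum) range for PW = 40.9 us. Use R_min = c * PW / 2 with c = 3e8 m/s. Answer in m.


R_min = 3e8 * 40.9e-6 / 2 = 6135.0 m

6135.0 m


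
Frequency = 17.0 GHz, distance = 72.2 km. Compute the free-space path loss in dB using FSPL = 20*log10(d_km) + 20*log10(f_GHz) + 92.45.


20*log10(72.2) = 37.17
20*log10(17.0) = 24.61
FSPL = 154.2 dB

154.2 dB


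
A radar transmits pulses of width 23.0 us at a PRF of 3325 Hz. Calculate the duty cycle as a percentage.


DC = 23.0e-6 * 3325 * 100 = 7.65%

7.65%


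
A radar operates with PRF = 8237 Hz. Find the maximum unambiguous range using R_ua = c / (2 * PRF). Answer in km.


R_ua = 3e8 / (2 * 8237) = 18210.5 m = 18.2 km

18.2 km


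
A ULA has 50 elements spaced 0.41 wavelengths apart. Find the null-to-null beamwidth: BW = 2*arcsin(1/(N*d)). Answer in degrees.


1/(N*d) = 1/(50*0.41) = 0.04878
BW = 2*arcsin(0.04878) = 5.6 degrees

5.6 degrees


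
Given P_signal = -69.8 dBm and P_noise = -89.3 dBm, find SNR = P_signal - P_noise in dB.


SNR = -69.8 - (-89.3) = 19.5 dB

19.5 dB


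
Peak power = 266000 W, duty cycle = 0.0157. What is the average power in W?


P_avg = 266000 * 0.0157 = 4176.2 W

4176.2 W


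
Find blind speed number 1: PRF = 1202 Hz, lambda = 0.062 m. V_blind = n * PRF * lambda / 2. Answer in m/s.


V_blind = 1 * 1202 * 0.062 / 2 = 37.3 m/s

37.3 m/s


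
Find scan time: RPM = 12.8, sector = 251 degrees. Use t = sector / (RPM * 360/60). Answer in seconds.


t = 251 / (12.8 * 360) * 60 = 3.27 s

3.27 s


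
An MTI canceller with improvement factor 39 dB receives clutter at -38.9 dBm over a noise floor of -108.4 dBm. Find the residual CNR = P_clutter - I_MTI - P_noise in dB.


CNR = -38.9 - 39 - (-108.4) = 30.5 dB

30.5 dB


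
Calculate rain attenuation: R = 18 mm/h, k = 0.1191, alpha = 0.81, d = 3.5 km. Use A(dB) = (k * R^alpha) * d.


gamma = 0.1191 * 18^0.81 = 1.237891 dB/km
A = 1.237891 * 3.5 = 4.33 dB

4.33 dB


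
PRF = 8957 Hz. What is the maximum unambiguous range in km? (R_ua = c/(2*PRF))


R_ua = 3e8 / (2 * 8957) = 16746.7 m = 16.7 km

16.7 km


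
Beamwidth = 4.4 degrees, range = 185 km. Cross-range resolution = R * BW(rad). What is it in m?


BW_rad = 0.076794487
CR = 185000 * 0.076794487 = 14207.0 m

14207.0 m


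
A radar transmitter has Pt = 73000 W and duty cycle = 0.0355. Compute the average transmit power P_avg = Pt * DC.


P_avg = 73000 * 0.0355 = 2591.5 W

2591.5 W


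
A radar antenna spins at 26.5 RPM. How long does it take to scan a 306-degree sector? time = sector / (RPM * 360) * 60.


t = 306 / (26.5 * 360) * 60 = 1.92 s

1.92 s


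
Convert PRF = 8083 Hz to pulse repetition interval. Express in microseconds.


PRI = 1/8083 = 0.0001237164 s = 123.7 us

123.7 us


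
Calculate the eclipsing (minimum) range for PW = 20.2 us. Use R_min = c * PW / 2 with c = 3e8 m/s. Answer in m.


R_min = 3e8 * 20.2e-6 / 2 = 3030.0 m

3030.0 m


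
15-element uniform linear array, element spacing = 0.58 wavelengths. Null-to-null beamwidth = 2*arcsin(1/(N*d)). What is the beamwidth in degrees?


1/(N*d) = 1/(15*0.58) = 0.114943
BW = 2*arcsin(0.114943) = 13.2 degrees

13.2 degrees


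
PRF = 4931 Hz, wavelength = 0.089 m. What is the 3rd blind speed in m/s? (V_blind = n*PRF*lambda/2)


V_blind = 3 * 4931 * 0.089 / 2 = 658.3 m/s

658.3 m/s


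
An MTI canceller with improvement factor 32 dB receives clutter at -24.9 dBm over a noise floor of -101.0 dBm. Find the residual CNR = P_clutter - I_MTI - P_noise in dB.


CNR = -24.9 - 32 - (-101.0) = 44.1 dB

44.1 dB


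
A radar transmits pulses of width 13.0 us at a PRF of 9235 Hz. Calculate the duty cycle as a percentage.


DC = 13.0e-6 * 9235 * 100 = 12.01%

12.01%


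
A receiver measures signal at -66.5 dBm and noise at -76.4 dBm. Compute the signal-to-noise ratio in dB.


SNR = -66.5 - (-76.4) = 9.9 dB

9.9 dB


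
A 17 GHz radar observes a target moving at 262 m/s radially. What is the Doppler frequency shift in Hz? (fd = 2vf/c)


fd = 2 * 262 * 17000000000.0 / 3e8 = 29693.3 Hz

29693.3 Hz


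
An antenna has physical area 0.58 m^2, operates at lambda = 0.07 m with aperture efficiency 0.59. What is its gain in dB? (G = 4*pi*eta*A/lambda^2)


G_linear = 4*pi*0.59*0.58/0.07^2 = 877.59
G_dB = 10*log10(877.59) = 29.4 dB

29.4 dB


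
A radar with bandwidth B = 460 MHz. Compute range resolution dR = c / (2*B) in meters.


dR = 3e8 / (2 * 460000000.0) = 0.33 m

0.33 m


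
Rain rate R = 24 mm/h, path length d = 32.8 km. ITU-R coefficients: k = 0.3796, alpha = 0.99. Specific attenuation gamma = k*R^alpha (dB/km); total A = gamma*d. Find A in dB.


gamma = 0.3796 * 24^0.99 = 8.825419 dB/km
A = 8.825419 * 32.8 = 289.47 dB

289.47 dB


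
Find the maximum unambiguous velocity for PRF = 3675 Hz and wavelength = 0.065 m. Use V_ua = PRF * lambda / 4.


V_ua = 3675 * 0.065 / 4 = 59.7 m/s

59.7 m/s


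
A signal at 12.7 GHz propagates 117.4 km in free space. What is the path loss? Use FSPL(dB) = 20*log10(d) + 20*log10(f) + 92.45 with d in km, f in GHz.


20*log10(117.4) = 41.39
20*log10(12.7) = 22.08
FSPL = 155.9 dB

155.9 dB


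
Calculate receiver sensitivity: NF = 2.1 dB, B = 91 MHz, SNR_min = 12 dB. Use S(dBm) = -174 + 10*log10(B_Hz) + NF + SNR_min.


10*log10(91000000.0) = 79.59
S = -174 + 79.59 + 2.1 + 12 = -80.3 dBm

-80.3 dBm


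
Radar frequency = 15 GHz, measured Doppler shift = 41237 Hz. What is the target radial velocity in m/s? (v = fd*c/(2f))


v = 41237 * 3e8 / (2 * 15000000000.0) = 412.4 m/s

412.4 m/s


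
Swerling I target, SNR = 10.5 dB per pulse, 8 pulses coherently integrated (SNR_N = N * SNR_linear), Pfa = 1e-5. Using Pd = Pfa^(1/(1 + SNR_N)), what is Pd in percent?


SNR_lin = 10^(10.5/10) = 11.22018
SNR_N = 8 * 11.22018 = 89.76144
1/(1 + SNR_N) = 1/90.76144 = 0.0110179
Pd = (1e-5)^0.0110179 = 0.88087
Pd = 88.1%

88.1%


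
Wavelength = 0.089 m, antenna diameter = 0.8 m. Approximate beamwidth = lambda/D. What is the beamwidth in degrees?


BW_rad = 0.089 / 0.8 = 0.11125
BW_deg = 6.37 degrees

6.37 degrees


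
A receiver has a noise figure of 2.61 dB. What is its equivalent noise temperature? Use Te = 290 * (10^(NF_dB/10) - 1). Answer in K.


NF_lin = 10^(2.61/10) = 1.823896
Te = 290 * (1.823896 - 1) = 238.9 K

238.9 K


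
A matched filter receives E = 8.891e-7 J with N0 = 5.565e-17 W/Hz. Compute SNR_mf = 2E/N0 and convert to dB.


SNR_lin = 2 * 8.891e-7 / 5.565e-17 = 3.195e10
SNR_dB = 10*log10(3.195e10) = 105.0 dB

105.0 dB


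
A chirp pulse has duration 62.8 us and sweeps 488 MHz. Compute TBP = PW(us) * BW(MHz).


TBP = 62.8 * 488 = 30646.4

30646.4


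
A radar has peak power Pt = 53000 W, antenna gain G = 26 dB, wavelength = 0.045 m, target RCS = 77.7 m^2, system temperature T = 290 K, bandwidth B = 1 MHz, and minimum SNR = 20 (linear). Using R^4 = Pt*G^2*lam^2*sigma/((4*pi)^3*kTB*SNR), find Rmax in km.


G_lin = 10^(26/10) = 398.107171
R^4 = 53000 * 398.107171^2 * 0.045^2 * 77.7 / ((4*pi)^3 * 1.38e-23 * 290 * 1000000.0 * 20)
R^4 = 8.32119e18 m^4
R_max = (8.32119e18)^(1/4) = 53708.9 m = 53.7 km

53.7 km


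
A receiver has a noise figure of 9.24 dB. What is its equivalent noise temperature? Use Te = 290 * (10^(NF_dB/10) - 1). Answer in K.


NF_lin = 10^(9.24/10) = 8.3946
Te = 290 * (8.3946 - 1) = 2144.4 K

2144.4 K


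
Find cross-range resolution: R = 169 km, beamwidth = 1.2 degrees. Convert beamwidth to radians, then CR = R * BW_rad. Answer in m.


BW_rad = 0.020943951
CR = 169000 * 0.020943951 = 3539.5 m

3539.5 m


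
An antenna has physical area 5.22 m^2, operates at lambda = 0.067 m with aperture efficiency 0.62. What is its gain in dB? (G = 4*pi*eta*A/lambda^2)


G_linear = 4*pi*0.62*5.22/0.067^2 = 9059.88
G_dB = 10*log10(9059.88) = 39.6 dB

39.6 dB


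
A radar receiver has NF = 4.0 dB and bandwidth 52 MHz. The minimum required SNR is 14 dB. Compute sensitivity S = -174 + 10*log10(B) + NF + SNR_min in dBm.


10*log10(52000000.0) = 77.16
S = -174 + 77.16 + 4.0 + 14 = -78.8 dBm

-78.8 dBm


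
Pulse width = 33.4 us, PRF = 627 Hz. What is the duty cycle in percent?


DC = 33.4e-6 * 627 * 100 = 2.09%

2.09%


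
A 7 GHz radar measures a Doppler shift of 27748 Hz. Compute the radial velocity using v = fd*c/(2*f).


v = 27748 * 3e8 / (2 * 7000000000.0) = 594.6 m/s

594.6 m/s


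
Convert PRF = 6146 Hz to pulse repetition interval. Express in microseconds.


PRI = 1/6146 = 0.0001627075 s = 162.7 us

162.7 us


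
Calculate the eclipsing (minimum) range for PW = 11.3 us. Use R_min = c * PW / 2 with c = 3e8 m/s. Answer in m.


R_min = 3e8 * 11.3e-6 / 2 = 1695.0 m

1695.0 m


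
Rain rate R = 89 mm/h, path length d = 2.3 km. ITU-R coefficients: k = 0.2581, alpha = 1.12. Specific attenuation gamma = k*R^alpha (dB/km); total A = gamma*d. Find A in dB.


gamma = 0.2581 * 89^1.12 = 39.364507 dB/km
A = 39.364507 * 2.3 = 90.54 dB

90.54 dB


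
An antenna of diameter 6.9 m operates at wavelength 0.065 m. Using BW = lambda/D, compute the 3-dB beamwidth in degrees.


BW_rad = 0.065 / 6.9 = 0.00942
BW_deg = 0.54 degrees

0.54 degrees


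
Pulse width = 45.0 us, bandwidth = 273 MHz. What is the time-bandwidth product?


TBP = 45.0 * 273 = 12285.0

12285.0


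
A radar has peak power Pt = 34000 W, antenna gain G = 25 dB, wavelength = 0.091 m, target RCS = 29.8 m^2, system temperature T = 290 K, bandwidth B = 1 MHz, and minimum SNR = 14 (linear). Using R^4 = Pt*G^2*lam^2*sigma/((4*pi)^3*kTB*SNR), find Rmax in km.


G_lin = 10^(25/10) = 316.227766
R^4 = 34000 * 316.227766^2 * 0.091^2 * 29.8 / ((4*pi)^3 * 1.38e-23 * 290 * 1000000.0 * 14)
R^4 = 7.54646e18 m^4
R_max = (7.54646e18)^(1/4) = 52412.6 m = 52.4 km

52.4 km


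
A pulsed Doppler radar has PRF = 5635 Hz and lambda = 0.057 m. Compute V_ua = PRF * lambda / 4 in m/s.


V_ua = 5635 * 0.057 / 4 = 80.3 m/s

80.3 m/s


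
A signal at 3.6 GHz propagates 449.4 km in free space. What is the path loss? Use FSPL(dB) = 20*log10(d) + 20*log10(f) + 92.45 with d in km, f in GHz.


20*log10(449.4) = 53.05
20*log10(3.6) = 11.13
FSPL = 156.6 dB

156.6 dB


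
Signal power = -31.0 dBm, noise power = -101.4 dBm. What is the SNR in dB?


SNR = -31.0 - (-101.4) = 70.4 dB

70.4 dB


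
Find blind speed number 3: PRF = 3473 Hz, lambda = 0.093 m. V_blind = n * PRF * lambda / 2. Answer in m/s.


V_blind = 3 * 3473 * 0.093 / 2 = 484.5 m/s

484.5 m/s


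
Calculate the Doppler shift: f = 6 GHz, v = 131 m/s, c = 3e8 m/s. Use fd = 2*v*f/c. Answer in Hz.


fd = 2 * 131 * 6000000000.0 / 3e8 = 5240.0 Hz

5240.0 Hz


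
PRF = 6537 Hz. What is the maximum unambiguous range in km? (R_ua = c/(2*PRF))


R_ua = 3e8 / (2 * 6537) = 22946.3 m = 22.9 km

22.9 km


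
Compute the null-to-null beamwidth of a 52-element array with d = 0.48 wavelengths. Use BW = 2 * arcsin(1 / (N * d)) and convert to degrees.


1/(N*d) = 1/(52*0.48) = 0.040064
BW = 2*arcsin(0.040064) = 4.6 degrees

4.6 degrees


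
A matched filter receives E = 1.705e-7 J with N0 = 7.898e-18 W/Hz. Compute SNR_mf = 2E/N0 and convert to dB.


SNR_lin = 2 * 1.705e-7 / 7.898e-18 = 4.318e10
SNR_dB = 10*log10(4.318e10) = 106.4 dB

106.4 dB


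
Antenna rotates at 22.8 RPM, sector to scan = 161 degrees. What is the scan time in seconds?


t = 161 / (22.8 * 360) * 60 = 1.18 s

1.18 s


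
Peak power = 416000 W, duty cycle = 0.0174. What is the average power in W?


P_avg = 416000 * 0.0174 = 7238.4 W

7238.4 W


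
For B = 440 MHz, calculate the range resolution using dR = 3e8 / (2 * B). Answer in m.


dR = 3e8 / (2 * 440000000.0) = 0.34 m

0.34 m


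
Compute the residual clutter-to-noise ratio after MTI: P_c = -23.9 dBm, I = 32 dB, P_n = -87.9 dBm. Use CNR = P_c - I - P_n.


CNR = -23.9 - 32 - (-87.9) = 32.0 dB

32.0 dB


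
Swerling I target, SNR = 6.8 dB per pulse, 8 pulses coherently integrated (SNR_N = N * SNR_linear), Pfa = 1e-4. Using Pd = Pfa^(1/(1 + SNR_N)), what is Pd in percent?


SNR_lin = 10^(6.8/10) = 4.7863
SNR_N = 8 * 4.7863 = 38.2904
1/(1 + SNR_N) = 1/39.2904 = 0.0254515
Pd = (1e-4)^0.0254515 = 0.79103
Pd = 79.1%

79.1%


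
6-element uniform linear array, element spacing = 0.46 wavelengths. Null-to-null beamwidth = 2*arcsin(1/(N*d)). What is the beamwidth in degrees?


1/(N*d) = 1/(6*0.46) = 0.362319
BW = 2*arcsin(0.362319) = 42.5 degrees

42.5 degrees


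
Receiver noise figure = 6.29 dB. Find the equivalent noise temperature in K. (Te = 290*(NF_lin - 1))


NF_lin = 10^(6.29/10) = 4.255984
Te = 290 * (4.255984 - 1) = 944.2 K

944.2 K


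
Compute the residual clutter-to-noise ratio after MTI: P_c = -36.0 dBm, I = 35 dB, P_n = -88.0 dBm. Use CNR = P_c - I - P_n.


CNR = -36.0 - 35 - (-88.0) = 17.0 dB

17.0 dB


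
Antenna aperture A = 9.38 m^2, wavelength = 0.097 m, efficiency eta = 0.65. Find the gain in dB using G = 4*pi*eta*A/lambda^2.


G_linear = 4*pi*0.65*9.38/0.097^2 = 8142.97
G_dB = 10*log10(8142.97) = 39.1 dB

39.1 dB


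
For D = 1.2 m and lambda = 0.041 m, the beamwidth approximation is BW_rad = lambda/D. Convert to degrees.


BW_rad = 0.041 / 1.2 = 0.034167
BW_deg = 1.96 degrees

1.96 degrees


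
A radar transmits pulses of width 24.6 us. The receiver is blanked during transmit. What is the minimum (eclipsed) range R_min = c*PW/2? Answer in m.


R_min = 3e8 * 24.6e-6 / 2 = 3690.0 m

3690.0 m


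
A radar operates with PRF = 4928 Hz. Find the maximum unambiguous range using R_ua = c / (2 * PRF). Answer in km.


R_ua = 3e8 / (2 * 4928) = 30438.3 m = 30.4 km

30.4 km


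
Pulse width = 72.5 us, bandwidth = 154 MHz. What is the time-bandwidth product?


TBP = 72.5 * 154 = 11165.0

11165.0


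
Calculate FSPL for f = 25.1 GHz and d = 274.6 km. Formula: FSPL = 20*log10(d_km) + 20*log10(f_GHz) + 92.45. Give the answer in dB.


20*log10(274.6) = 48.77
20*log10(25.1) = 27.99
FSPL = 169.2 dB

169.2 dB


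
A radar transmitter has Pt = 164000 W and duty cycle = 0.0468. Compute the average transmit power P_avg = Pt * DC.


P_avg = 164000 * 0.0468 = 7675.2 W

7675.2 W


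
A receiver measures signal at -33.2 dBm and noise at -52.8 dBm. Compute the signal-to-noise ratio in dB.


SNR = -33.2 - (-52.8) = 19.6 dB

19.6 dB


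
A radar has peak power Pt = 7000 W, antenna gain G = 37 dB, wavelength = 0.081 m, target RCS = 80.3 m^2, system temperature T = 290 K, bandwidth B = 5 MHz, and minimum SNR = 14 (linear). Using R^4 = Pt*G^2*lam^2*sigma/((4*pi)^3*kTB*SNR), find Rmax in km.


G_lin = 10^(37/10) = 5011.872336
R^4 = 7000 * 5011.872336^2 * 0.081^2 * 80.3 / ((4*pi)^3 * 1.38e-23 * 290 * 5000000.0 * 14)
R^4 = 1.6664e20 m^4
R_max = (1.6664e20)^(1/4) = 113617.4 m = 113.6 km

113.6 km


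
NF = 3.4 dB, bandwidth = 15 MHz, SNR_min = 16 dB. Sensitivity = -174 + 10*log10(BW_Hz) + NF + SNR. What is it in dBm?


10*log10(15000000.0) = 71.76
S = -174 + 71.76 + 3.4 + 16 = -82.8 dBm

-82.8 dBm


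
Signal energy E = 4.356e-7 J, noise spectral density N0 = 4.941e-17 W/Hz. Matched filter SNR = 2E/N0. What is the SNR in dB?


SNR_lin = 2 * 4.356e-7 / 4.941e-17 = 1.763e10
SNR_dB = 10*log10(1.763e10) = 102.5 dB

102.5 dB


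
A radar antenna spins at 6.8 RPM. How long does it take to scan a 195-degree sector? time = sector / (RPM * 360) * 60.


t = 195 / (6.8 * 360) * 60 = 4.78 s

4.78 s


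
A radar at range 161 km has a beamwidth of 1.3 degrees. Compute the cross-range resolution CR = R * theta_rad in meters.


BW_rad = 0.02268928
CR = 161000 * 0.02268928 = 3653.0 m

3653.0 m


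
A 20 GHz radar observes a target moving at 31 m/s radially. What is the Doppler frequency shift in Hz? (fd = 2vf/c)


fd = 2 * 31 * 20000000000.0 / 3e8 = 4133.3 Hz

4133.3 Hz


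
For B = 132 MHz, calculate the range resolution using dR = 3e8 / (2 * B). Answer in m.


dR = 3e8 / (2 * 132000000.0) = 1.14 m

1.14 m


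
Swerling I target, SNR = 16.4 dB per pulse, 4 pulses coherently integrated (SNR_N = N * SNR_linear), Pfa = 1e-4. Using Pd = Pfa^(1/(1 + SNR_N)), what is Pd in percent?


SNR_lin = 10^(16.4/10) = 43.65158
SNR_N = 4 * 43.65158 = 174.60632
1/(1 + SNR_N) = 1/175.60632 = 0.0056946
Pd = (1e-4)^0.0056946 = 0.9489
Pd = 94.9%

94.9%


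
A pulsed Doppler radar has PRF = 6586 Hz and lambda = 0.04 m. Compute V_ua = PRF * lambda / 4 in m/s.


V_ua = 6586 * 0.04 / 4 = 65.9 m/s

65.9 m/s


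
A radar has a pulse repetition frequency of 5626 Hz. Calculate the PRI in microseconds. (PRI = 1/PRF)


PRI = 1/5626 = 0.0001777462 s = 177.7 us

177.7 us


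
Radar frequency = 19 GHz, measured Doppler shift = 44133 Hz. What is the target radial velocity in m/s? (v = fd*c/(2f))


v = 44133 * 3e8 / (2 * 19000000000.0) = 348.4 m/s

348.4 m/s


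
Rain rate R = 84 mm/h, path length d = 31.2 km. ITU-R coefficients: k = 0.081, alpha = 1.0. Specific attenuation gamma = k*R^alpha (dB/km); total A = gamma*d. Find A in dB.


gamma = 0.081 * 84^1.0 = 6.804 dB/km
A = 6.804 * 31.2 = 212.28 dB

212.28 dB


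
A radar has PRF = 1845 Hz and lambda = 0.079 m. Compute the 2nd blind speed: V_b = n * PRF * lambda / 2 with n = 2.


V_blind = 2 * 1845 * 0.079 / 2 = 145.8 m/s

145.8 m/s


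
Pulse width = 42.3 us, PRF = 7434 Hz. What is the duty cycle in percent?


DC = 42.3e-6 * 7434 * 100 = 31.45%

31.45%


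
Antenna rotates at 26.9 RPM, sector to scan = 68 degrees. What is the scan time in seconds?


t = 68 / (26.9 * 360) * 60 = 0.42 s

0.42 s


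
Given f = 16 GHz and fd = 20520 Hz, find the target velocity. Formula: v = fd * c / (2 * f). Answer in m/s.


v = 20520 * 3e8 / (2 * 16000000000.0) = 192.4 m/s

192.4 m/s


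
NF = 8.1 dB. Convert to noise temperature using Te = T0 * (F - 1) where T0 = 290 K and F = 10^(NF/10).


NF_lin = 10^(8.1/10) = 6.456542
Te = 290 * (6.456542 - 1) = 1582.4 K

1582.4 K


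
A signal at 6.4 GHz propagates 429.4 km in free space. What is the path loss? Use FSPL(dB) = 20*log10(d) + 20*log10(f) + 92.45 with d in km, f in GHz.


20*log10(429.4) = 52.66
20*log10(6.4) = 16.12
FSPL = 161.2 dB

161.2 dB


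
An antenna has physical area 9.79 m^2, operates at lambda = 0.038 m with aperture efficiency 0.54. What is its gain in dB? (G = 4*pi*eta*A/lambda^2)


G_linear = 4*pi*0.54*9.79/0.038^2 = 46006.49
G_dB = 10*log10(46006.49) = 46.6 dB

46.6 dB


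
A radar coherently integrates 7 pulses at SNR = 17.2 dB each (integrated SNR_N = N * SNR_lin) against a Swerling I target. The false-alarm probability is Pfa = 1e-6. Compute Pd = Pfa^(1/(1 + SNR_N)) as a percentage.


SNR_lin = 10^(17.2/10) = 52.48075
SNR_N = 7 * 52.48075 = 367.36525
1/(1 + SNR_N) = 1/368.36525 = 0.0027147
Pd = (1e-6)^0.0027147 = 0.96319
Pd = 96.3%

96.3%


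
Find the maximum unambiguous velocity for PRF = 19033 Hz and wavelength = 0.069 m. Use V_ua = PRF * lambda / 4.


V_ua = 19033 * 0.069 / 4 = 328.3 m/s

328.3 m/s


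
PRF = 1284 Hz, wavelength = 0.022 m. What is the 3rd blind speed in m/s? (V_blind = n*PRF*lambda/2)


V_blind = 3 * 1284 * 0.022 / 2 = 42.4 m/s

42.4 m/s


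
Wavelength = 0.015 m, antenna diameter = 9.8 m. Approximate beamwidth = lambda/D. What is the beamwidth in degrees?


BW_rad = 0.015 / 9.8 = 0.001531
BW_deg = 0.09 degrees

0.09 degrees


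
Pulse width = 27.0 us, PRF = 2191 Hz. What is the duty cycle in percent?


DC = 27.0e-6 * 2191 * 100 = 5.92%

5.92%


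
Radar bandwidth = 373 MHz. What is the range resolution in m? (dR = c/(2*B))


dR = 3e8 / (2 * 373000000.0) = 0.4 m

0.4 m


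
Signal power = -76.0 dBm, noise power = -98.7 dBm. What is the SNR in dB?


SNR = -76.0 - (-98.7) = 22.7 dB

22.7 dB


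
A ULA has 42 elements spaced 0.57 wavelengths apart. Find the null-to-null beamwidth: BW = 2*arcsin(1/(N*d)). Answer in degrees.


1/(N*d) = 1/(42*0.57) = 0.041771
BW = 2*arcsin(0.041771) = 4.8 degrees

4.8 degrees


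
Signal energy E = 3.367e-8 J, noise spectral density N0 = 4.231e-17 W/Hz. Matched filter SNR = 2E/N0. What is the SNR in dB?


SNR_lin = 2 * 3.367e-8 / 4.231e-17 = 1.592e9
SNR_dB = 10*log10(1.592e9) = 92.0 dB

92.0 dB


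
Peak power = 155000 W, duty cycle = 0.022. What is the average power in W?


P_avg = 155000 * 0.022 = 3410.0 W

3410.0 W


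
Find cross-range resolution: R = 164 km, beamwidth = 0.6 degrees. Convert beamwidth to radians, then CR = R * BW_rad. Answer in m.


BW_rad = 0.010471976
CR = 164000 * 0.010471976 = 1717.4 m

1717.4 m


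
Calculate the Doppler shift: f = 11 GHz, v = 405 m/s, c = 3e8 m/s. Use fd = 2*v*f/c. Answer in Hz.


fd = 2 * 405 * 11000000000.0 / 3e8 = 29700.0 Hz

29700.0 Hz


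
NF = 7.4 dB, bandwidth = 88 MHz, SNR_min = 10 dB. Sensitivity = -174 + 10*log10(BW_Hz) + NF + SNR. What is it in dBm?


10*log10(88000000.0) = 79.44
S = -174 + 79.44 + 7.4 + 10 = -77.2 dBm

-77.2 dBm


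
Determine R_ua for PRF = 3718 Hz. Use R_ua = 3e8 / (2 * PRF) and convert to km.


R_ua = 3e8 / (2 * 3718) = 40344.3 m = 40.3 km

40.3 km


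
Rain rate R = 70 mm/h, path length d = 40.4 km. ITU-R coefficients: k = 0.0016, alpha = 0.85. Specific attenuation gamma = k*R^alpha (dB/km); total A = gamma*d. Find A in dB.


gamma = 0.0016 * 70^0.85 = 0.059218 dB/km
A = 0.059218 * 40.4 = 2.39 dB

2.39 dB


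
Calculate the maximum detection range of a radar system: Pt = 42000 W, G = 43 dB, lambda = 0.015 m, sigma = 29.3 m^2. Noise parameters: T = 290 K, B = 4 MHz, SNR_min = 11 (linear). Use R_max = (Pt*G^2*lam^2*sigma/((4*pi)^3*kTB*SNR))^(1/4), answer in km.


G_lin = 10^(43/10) = 19952.62315
R^4 = 42000 * 19952.62315^2 * 0.015^2 * 29.3 / ((4*pi)^3 * 1.38e-23 * 290 * 4000000.0 * 11)
R^4 = 3.15457e20 m^4
R_max = (3.15457e20)^(1/4) = 133270.8 m = 133.3 km

133.3 km


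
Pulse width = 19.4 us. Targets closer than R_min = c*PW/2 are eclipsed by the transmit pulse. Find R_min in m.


R_min = 3e8 * 19.4e-6 / 2 = 2910.0 m

2910.0 m


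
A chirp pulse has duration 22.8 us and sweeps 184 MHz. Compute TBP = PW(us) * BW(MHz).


TBP = 22.8 * 184 = 4195.2

4195.2


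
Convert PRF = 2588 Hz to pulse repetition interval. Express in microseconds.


PRI = 1/2588 = 0.0003863988 s = 386.4 us

386.4 us


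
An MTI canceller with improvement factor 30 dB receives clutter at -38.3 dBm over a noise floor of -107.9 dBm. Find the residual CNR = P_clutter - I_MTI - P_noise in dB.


CNR = -38.3 - 30 - (-107.9) = 39.6 dB

39.6 dB


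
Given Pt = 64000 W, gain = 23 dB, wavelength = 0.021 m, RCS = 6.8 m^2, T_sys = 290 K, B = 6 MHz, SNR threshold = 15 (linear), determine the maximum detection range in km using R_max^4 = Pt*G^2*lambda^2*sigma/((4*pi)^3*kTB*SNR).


G_lin = 10^(23/10) = 199.526231
R^4 = 64000 * 199.526231^2 * 0.021^2 * 6.8 / ((4*pi)^3 * 1.38e-23 * 290 * 6000000.0 * 15)
R^4 = 1.069e16 m^4
R_max = (1.069e16)^(1/4) = 10168.2 m = 10.2 km

10.2 km


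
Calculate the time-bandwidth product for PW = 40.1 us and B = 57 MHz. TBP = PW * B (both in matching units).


TBP = 40.1 * 57 = 2285.7

2285.7


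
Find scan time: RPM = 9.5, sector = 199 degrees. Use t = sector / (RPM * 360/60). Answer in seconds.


t = 199 / (9.5 * 360) * 60 = 3.49 s

3.49 s


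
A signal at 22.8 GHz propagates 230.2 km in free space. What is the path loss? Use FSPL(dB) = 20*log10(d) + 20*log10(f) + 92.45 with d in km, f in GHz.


20*log10(230.2) = 47.24
20*log10(22.8) = 27.16
FSPL = 166.9 dB

166.9 dB


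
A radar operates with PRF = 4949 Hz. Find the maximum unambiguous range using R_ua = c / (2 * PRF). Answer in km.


R_ua = 3e8 / (2 * 4949) = 30309.2 m = 30.3 km

30.3 km


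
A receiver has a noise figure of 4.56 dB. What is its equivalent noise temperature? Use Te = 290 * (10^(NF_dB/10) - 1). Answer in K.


NF_lin = 10^(4.56/10) = 2.857591
Te = 290 * (2.857591 - 1) = 538.7 K

538.7 K


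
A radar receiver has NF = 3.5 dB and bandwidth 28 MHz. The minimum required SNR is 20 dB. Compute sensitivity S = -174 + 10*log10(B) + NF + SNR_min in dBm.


10*log10(28000000.0) = 74.47
S = -174 + 74.47 + 3.5 + 20 = -76.0 dBm

-76.0 dBm


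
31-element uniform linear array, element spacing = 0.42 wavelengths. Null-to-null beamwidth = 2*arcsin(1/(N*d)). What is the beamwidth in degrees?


1/(N*d) = 1/(31*0.42) = 0.076805
BW = 2*arcsin(0.076805) = 8.8 degrees

8.8 degrees


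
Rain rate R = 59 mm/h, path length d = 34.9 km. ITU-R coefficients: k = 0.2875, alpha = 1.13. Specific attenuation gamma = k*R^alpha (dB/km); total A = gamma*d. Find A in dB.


gamma = 0.2875 * 59^1.13 = 28.820441 dB/km
A = 28.820441 * 34.9 = 1005.83 dB

1005.83 dB


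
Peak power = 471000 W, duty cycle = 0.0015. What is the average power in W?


P_avg = 471000 * 0.0015 = 706.5 W

706.5 W


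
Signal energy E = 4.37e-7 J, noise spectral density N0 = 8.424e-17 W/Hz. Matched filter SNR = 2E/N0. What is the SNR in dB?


SNR_lin = 2 * 4.37e-7 / 8.424e-17 = 1.038e10
SNR_dB = 10*log10(1.038e10) = 100.2 dB

100.2 dB


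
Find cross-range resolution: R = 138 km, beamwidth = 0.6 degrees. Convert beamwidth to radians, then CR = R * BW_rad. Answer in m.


BW_rad = 0.010471976
CR = 138000 * 0.010471976 = 1445.1 m

1445.1 m


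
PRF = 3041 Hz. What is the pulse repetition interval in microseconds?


PRI = 1/3041 = 0.0003288392 s = 328.8 us

328.8 us


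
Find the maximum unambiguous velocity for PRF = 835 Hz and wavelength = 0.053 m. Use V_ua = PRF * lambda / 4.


V_ua = 835 * 0.053 / 4 = 11.1 m/s

11.1 m/s


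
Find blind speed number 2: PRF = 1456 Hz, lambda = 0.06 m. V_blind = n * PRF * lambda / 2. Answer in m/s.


V_blind = 2 * 1456 * 0.06 / 2 = 87.4 m/s

87.4 m/s


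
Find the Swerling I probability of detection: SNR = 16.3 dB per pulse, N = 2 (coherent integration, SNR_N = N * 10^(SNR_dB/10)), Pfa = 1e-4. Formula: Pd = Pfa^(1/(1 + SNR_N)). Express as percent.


SNR_lin = 10^(16.3/10) = 42.65795
SNR_N = 2 * 42.65795 = 85.3159
1/(1 + SNR_N) = 1/86.3159 = 0.0115854
Pd = (1e-4)^0.0115854 = 0.89879
Pd = 89.9%

89.9%


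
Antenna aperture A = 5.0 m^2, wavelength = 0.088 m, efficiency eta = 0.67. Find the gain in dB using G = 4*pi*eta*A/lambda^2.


G_linear = 4*pi*0.67*5.0/0.088^2 = 5436.12
G_dB = 10*log10(5436.12) = 37.4 dB

37.4 dB


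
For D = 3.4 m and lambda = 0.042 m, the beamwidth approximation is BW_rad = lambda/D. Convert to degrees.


BW_rad = 0.042 / 3.4 = 0.012353
BW_deg = 0.71 degrees

0.71 degrees


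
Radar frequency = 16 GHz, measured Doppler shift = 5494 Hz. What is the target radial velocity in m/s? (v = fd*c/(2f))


v = 5494 * 3e8 / (2 * 16000000000.0) = 51.5 m/s

51.5 m/s


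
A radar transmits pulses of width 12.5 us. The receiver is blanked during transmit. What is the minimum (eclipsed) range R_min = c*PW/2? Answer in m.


R_min = 3e8 * 12.5e-6 / 2 = 1875.0 m

1875.0 m


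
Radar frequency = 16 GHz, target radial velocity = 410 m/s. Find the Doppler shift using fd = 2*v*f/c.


fd = 2 * 410 * 16000000000.0 / 3e8 = 43733.3 Hz

43733.3 Hz


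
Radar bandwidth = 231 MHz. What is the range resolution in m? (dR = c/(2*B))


dR = 3e8 / (2 * 231000000.0) = 0.65 m

0.65 m


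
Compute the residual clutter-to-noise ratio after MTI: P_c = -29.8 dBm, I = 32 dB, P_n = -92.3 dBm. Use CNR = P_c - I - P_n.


CNR = -29.8 - 32 - (-92.3) = 30.5 dB

30.5 dB


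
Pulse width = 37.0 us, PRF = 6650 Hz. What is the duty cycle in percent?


DC = 37.0e-6 * 6650 * 100 = 24.61%

24.61%


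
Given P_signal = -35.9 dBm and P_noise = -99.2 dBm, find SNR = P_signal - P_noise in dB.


SNR = -35.9 - (-99.2) = 63.3 dB

63.3 dB


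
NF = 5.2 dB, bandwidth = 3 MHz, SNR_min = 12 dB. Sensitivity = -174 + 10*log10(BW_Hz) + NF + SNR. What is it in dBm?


10*log10(3000000.0) = 64.77
S = -174 + 64.77 + 5.2 + 12 = -92.0 dBm

-92.0 dBm


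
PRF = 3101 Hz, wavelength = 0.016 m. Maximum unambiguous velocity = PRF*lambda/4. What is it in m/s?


V_ua = 3101 * 0.016 / 4 = 12.4 m/s

12.4 m/s


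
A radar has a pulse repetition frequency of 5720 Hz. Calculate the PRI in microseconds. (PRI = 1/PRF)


PRI = 1/5720 = 0.0001748252 s = 174.8 us

174.8 us


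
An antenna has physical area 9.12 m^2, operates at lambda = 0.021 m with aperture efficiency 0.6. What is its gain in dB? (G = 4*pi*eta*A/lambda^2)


G_linear = 4*pi*0.6*9.12/0.021^2 = 155925.58
G_dB = 10*log10(155925.58) = 51.9 dB

51.9 dB


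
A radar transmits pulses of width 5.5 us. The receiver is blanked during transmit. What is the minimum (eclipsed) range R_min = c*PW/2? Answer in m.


R_min = 3e8 * 5.5e-6 / 2 = 825.0 m

825.0 m


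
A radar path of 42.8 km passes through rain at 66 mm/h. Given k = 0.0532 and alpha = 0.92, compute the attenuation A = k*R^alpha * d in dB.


gamma = 0.0532 * 66^0.92 = 2.511262 dB/km
A = 2.511262 * 42.8 = 107.48 dB

107.48 dB


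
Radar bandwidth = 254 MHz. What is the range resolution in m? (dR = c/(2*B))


dR = 3e8 / (2 * 254000000.0) = 0.59 m

0.59 m


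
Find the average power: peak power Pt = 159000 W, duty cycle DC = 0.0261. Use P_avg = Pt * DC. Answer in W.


P_avg = 159000 * 0.0261 = 4149.9 W

4149.9 W


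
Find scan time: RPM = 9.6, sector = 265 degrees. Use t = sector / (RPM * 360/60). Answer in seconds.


t = 265 / (9.6 * 360) * 60 = 4.6 s

4.6 s


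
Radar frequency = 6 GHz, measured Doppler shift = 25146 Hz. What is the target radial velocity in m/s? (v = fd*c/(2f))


v = 25146 * 3e8 / (2 * 6000000000.0) = 628.7 m/s

628.7 m/s


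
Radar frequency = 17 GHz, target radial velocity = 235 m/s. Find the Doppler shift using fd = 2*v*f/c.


fd = 2 * 235 * 17000000000.0 / 3e8 = 26633.3 Hz

26633.3 Hz


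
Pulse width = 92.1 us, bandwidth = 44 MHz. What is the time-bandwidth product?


TBP = 92.1 * 44 = 4052.4

4052.4


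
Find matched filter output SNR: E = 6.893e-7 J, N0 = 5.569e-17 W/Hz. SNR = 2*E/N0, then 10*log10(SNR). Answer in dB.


SNR_lin = 2 * 6.893e-7 / 5.569e-17 = 2.475e10
SNR_dB = 10*log10(2.475e10) = 103.9 dB

103.9 dB


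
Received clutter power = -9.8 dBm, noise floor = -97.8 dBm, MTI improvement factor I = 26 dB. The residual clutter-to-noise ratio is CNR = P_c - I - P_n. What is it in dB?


CNR = -9.8 - 26 - (-97.8) = 62.0 dB

62.0 dB


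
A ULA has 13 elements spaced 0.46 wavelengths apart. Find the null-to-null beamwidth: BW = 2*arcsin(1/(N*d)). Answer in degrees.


1/(N*d) = 1/(13*0.46) = 0.167224
BW = 2*arcsin(0.167224) = 19.3 degrees

19.3 degrees
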